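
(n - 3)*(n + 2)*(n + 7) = n^3 + 6*n^2 - 13*n - 42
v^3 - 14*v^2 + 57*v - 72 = (v - 8)*(v - 3)^2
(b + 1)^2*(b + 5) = b^3 + 7*b^2 + 11*b + 5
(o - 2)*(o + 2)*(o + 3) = o^3 + 3*o^2 - 4*o - 12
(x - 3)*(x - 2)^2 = x^3 - 7*x^2 + 16*x - 12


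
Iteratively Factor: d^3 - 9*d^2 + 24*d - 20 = (d - 5)*(d^2 - 4*d + 4) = (d - 5)*(d - 2)*(d - 2)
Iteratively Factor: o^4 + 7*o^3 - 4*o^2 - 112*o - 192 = (o + 4)*(o^3 + 3*o^2 - 16*o - 48) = (o - 4)*(o + 4)*(o^2 + 7*o + 12) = (o - 4)*(o + 4)^2*(o + 3)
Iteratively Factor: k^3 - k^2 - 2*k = (k - 2)*(k^2 + k) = k*(k - 2)*(k + 1)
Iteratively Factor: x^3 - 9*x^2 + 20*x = (x - 4)*(x^2 - 5*x) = (x - 5)*(x - 4)*(x)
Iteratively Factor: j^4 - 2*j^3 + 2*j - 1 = (j - 1)*(j^3 - j^2 - j + 1) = (j - 1)^2*(j^2 - 1) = (j - 1)^2*(j + 1)*(j - 1)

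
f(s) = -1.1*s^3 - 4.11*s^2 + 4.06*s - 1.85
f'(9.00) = -337.22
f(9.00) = -1100.12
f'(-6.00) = -65.42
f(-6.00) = 63.43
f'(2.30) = -32.30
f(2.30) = -27.64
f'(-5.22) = -42.95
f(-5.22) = 21.43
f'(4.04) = -83.01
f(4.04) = -125.06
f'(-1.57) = 8.83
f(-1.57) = -14.10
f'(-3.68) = -10.38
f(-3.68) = -17.63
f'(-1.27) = 9.18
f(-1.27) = -11.38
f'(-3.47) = -7.15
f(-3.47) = -19.47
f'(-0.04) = 4.38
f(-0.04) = -2.02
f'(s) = -3.3*s^2 - 8.22*s + 4.06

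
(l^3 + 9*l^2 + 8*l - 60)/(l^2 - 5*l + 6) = (l^2 + 11*l + 30)/(l - 3)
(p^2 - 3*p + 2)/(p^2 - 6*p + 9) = (p^2 - 3*p + 2)/(p^2 - 6*p + 9)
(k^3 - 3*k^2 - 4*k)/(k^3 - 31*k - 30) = k*(k - 4)/(k^2 - k - 30)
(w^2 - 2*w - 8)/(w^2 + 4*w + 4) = (w - 4)/(w + 2)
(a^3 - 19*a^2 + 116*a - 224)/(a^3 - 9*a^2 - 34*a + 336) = (a - 4)/(a + 6)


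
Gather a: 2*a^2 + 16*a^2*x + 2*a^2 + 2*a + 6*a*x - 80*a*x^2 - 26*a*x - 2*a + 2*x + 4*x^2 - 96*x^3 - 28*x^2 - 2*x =a^2*(16*x + 4) + a*(-80*x^2 - 20*x) - 96*x^3 - 24*x^2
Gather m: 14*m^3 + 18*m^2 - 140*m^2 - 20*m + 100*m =14*m^3 - 122*m^2 + 80*m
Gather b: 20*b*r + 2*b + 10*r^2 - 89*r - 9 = b*(20*r + 2) + 10*r^2 - 89*r - 9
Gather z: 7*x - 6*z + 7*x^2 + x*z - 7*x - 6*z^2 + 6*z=7*x^2 + x*z - 6*z^2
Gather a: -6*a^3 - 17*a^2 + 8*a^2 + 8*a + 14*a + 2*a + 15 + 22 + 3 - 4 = -6*a^3 - 9*a^2 + 24*a + 36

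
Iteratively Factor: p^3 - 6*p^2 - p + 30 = (p - 3)*(p^2 - 3*p - 10) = (p - 5)*(p - 3)*(p + 2)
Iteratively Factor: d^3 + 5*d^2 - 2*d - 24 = (d + 3)*(d^2 + 2*d - 8) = (d + 3)*(d + 4)*(d - 2)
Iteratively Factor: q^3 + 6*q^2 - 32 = (q + 4)*(q^2 + 2*q - 8) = (q - 2)*(q + 4)*(q + 4)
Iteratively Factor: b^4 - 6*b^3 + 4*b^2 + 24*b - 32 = (b - 2)*(b^3 - 4*b^2 - 4*b + 16) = (b - 2)*(b + 2)*(b^2 - 6*b + 8) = (b - 4)*(b - 2)*(b + 2)*(b - 2)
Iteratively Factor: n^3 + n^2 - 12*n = (n)*(n^2 + n - 12) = n*(n + 4)*(n - 3)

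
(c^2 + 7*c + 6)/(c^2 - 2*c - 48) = (c + 1)/(c - 8)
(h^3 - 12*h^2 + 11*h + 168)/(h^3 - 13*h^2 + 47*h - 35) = (h^2 - 5*h - 24)/(h^2 - 6*h + 5)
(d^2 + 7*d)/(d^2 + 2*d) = (d + 7)/(d + 2)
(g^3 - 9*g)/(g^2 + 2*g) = (g^2 - 9)/(g + 2)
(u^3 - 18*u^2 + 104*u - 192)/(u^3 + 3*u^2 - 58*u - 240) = (u^2 - 10*u + 24)/(u^2 + 11*u + 30)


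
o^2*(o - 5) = o^3 - 5*o^2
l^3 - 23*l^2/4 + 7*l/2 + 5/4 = (l - 5)*(l - 1)*(l + 1/4)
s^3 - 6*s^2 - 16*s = s*(s - 8)*(s + 2)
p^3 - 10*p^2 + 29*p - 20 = (p - 5)*(p - 4)*(p - 1)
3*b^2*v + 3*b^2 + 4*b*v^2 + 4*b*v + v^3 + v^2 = (b + v)*(3*b + v)*(v + 1)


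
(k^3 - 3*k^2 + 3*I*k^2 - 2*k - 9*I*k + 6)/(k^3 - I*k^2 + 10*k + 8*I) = (k - 3)/(k - 4*I)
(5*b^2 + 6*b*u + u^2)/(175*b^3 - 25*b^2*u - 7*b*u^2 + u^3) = (b + u)/(35*b^2 - 12*b*u + u^2)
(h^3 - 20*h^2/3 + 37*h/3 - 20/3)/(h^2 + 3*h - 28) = (3*h^2 - 8*h + 5)/(3*(h + 7))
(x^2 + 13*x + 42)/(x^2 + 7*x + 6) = (x + 7)/(x + 1)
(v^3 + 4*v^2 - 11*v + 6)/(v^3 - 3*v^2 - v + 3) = (v^2 + 5*v - 6)/(v^2 - 2*v - 3)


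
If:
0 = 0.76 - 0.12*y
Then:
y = 6.33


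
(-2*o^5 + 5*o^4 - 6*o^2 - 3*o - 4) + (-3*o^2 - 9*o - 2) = -2*o^5 + 5*o^4 - 9*o^2 - 12*o - 6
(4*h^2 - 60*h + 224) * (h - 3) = 4*h^3 - 72*h^2 + 404*h - 672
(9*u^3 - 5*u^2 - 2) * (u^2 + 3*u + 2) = 9*u^5 + 22*u^4 + 3*u^3 - 12*u^2 - 6*u - 4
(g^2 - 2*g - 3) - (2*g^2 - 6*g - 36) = -g^2 + 4*g + 33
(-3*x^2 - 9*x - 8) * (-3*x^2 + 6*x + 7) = 9*x^4 + 9*x^3 - 51*x^2 - 111*x - 56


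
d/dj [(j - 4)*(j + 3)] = 2*j - 1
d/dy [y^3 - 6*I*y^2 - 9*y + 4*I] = 3*y^2 - 12*I*y - 9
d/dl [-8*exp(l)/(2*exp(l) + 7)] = -56*exp(l)/(2*exp(l) + 7)^2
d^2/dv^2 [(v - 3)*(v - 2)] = 2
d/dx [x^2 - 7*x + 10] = 2*x - 7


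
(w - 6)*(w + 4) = w^2 - 2*w - 24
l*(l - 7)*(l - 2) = l^3 - 9*l^2 + 14*l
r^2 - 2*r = r*(r - 2)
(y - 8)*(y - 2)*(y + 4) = y^3 - 6*y^2 - 24*y + 64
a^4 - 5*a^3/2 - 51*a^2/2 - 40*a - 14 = (a - 7)*(a + 1/2)*(a + 2)^2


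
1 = 1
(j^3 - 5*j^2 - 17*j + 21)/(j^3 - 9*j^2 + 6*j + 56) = (j^2 + 2*j - 3)/(j^2 - 2*j - 8)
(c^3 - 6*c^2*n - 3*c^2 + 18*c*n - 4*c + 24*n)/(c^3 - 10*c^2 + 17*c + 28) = (c - 6*n)/(c - 7)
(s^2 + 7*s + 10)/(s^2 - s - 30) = (s + 2)/(s - 6)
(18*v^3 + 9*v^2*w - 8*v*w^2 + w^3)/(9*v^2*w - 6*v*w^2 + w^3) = (6*v^2 + 5*v*w - w^2)/(w*(3*v - w))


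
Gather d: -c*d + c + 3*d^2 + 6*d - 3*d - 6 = c + 3*d^2 + d*(3 - c) - 6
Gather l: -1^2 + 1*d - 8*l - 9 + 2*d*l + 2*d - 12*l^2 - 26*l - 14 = 3*d - 12*l^2 + l*(2*d - 34) - 24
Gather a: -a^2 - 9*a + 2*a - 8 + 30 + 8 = -a^2 - 7*a + 30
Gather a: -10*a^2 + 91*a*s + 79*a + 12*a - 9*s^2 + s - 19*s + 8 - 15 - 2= -10*a^2 + a*(91*s + 91) - 9*s^2 - 18*s - 9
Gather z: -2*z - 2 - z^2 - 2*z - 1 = -z^2 - 4*z - 3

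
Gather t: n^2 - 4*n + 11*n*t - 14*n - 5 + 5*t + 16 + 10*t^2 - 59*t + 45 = n^2 - 18*n + 10*t^2 + t*(11*n - 54) + 56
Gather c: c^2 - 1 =c^2 - 1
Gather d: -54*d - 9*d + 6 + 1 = 7 - 63*d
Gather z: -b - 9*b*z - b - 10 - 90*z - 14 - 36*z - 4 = -2*b + z*(-9*b - 126) - 28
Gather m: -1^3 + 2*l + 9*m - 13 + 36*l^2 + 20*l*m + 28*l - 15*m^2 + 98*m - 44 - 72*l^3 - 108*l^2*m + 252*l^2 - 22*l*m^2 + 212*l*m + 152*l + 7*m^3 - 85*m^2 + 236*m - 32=-72*l^3 + 288*l^2 + 182*l + 7*m^3 + m^2*(-22*l - 100) + m*(-108*l^2 + 232*l + 343) - 90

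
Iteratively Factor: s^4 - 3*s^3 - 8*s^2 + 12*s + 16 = (s - 4)*(s^3 + s^2 - 4*s - 4) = (s - 4)*(s + 1)*(s^2 - 4) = (s - 4)*(s - 2)*(s + 1)*(s + 2)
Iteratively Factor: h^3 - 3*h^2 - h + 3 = (h - 1)*(h^2 - 2*h - 3) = (h - 3)*(h - 1)*(h + 1)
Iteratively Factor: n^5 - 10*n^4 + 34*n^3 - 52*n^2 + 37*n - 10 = (n - 1)*(n^4 - 9*n^3 + 25*n^2 - 27*n + 10) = (n - 2)*(n - 1)*(n^3 - 7*n^2 + 11*n - 5) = (n - 2)*(n - 1)^2*(n^2 - 6*n + 5) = (n - 2)*(n - 1)^3*(n - 5)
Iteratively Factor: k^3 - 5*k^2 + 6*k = (k - 2)*(k^2 - 3*k) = (k - 3)*(k - 2)*(k)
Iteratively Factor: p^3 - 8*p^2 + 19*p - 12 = (p - 3)*(p^2 - 5*p + 4) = (p - 4)*(p - 3)*(p - 1)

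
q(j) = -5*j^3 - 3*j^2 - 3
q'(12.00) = -2232.00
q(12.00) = -9075.00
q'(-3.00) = -117.00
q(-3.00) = 105.00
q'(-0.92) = -7.18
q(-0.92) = -1.65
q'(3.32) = -185.26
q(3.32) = -219.04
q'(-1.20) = -14.40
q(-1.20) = 1.32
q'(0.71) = -11.82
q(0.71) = -6.30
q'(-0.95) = -7.84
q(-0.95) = -1.42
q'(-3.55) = -167.74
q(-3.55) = 182.89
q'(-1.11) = -11.82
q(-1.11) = 0.14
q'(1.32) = -34.06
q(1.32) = -19.73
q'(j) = -15*j^2 - 6*j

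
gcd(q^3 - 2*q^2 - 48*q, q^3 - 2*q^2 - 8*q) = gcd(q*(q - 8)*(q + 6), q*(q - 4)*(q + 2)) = q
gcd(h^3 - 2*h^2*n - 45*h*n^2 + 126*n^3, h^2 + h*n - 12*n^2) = h - 3*n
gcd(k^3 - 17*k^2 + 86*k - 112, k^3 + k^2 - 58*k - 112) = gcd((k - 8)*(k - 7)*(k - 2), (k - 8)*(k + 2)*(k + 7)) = k - 8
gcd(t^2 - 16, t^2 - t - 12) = t - 4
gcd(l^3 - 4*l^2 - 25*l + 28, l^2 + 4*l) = l + 4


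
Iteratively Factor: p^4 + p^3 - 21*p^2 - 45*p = (p + 3)*(p^3 - 2*p^2 - 15*p) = (p - 5)*(p + 3)*(p^2 + 3*p) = (p - 5)*(p + 3)^2*(p)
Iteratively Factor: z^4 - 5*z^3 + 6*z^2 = (z - 3)*(z^3 - 2*z^2) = z*(z - 3)*(z^2 - 2*z) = z*(z - 3)*(z - 2)*(z)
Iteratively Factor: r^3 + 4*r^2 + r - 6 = (r + 3)*(r^2 + r - 2) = (r + 2)*(r + 3)*(r - 1)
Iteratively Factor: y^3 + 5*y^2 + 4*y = (y)*(y^2 + 5*y + 4) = y*(y + 4)*(y + 1)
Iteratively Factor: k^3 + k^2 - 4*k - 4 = (k + 2)*(k^2 - k - 2) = (k + 1)*(k + 2)*(k - 2)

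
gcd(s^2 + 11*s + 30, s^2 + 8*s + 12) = s + 6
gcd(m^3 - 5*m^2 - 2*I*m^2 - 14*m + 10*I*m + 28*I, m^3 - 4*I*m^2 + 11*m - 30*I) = m - 2*I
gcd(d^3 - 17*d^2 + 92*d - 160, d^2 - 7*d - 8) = d - 8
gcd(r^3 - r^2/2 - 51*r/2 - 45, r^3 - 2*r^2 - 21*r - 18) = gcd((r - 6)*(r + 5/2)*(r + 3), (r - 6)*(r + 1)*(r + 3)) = r^2 - 3*r - 18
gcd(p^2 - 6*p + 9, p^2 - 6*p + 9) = p^2 - 6*p + 9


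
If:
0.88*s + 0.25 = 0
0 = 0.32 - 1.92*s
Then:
No Solution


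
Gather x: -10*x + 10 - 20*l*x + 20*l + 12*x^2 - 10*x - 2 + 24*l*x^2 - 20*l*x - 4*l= 16*l + x^2*(24*l + 12) + x*(-40*l - 20) + 8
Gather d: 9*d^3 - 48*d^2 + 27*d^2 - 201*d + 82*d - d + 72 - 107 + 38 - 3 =9*d^3 - 21*d^2 - 120*d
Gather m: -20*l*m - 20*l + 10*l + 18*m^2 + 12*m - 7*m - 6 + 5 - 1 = -10*l + 18*m^2 + m*(5 - 20*l) - 2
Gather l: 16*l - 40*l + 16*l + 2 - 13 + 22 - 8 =3 - 8*l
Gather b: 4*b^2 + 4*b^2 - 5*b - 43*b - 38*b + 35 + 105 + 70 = 8*b^2 - 86*b + 210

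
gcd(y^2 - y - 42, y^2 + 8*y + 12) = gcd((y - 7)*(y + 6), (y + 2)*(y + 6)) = y + 6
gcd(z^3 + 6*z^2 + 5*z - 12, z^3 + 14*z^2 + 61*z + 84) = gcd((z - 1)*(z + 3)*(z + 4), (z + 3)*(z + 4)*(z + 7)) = z^2 + 7*z + 12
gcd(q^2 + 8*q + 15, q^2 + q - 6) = q + 3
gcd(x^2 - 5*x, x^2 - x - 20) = x - 5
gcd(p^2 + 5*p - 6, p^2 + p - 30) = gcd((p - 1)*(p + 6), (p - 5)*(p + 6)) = p + 6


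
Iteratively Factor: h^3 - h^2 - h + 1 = (h - 1)*(h^2 - 1) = (h - 1)*(h + 1)*(h - 1)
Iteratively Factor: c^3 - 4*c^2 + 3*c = (c - 3)*(c^2 - c) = c*(c - 3)*(c - 1)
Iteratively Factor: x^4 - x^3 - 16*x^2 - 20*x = (x - 5)*(x^3 + 4*x^2 + 4*x) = (x - 5)*(x + 2)*(x^2 + 2*x) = x*(x - 5)*(x + 2)*(x + 2)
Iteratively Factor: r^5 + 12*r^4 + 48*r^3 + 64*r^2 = (r + 4)*(r^4 + 8*r^3 + 16*r^2) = r*(r + 4)*(r^3 + 8*r^2 + 16*r) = r^2*(r + 4)*(r^2 + 8*r + 16) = r^2*(r + 4)^2*(r + 4)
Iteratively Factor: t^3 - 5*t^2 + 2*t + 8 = (t + 1)*(t^2 - 6*t + 8) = (t - 4)*(t + 1)*(t - 2)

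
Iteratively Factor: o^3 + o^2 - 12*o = (o)*(o^2 + o - 12) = o*(o + 4)*(o - 3)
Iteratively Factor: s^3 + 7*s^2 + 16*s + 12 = (s + 2)*(s^2 + 5*s + 6) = (s + 2)*(s + 3)*(s + 2)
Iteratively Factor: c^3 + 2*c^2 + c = (c + 1)*(c^2 + c) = (c + 1)^2*(c)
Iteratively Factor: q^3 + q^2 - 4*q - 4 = (q - 2)*(q^2 + 3*q + 2) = (q - 2)*(q + 2)*(q + 1)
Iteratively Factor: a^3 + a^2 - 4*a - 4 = (a + 2)*(a^2 - a - 2) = (a - 2)*(a + 2)*(a + 1)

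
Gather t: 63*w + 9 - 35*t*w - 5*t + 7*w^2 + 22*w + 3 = t*(-35*w - 5) + 7*w^2 + 85*w + 12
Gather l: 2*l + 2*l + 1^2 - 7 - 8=4*l - 14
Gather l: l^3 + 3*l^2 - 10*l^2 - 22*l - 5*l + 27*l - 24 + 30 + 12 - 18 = l^3 - 7*l^2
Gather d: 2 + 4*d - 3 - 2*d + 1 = 2*d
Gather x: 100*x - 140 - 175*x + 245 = 105 - 75*x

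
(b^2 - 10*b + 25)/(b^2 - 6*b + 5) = (b - 5)/(b - 1)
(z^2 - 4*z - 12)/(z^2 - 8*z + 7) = (z^2 - 4*z - 12)/(z^2 - 8*z + 7)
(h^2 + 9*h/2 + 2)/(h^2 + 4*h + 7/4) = 2*(h + 4)/(2*h + 7)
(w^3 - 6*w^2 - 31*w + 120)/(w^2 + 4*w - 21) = (w^2 - 3*w - 40)/(w + 7)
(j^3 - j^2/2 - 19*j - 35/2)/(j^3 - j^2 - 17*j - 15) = (j + 7/2)/(j + 3)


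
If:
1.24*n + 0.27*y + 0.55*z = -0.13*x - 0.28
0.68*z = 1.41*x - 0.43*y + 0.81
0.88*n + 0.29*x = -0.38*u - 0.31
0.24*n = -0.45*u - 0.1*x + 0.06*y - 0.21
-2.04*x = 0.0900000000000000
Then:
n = -0.47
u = 0.30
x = -0.04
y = 3.83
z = -1.32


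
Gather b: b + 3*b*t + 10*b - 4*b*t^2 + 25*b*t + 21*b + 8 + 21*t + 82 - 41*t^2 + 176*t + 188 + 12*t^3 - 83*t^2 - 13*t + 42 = b*(-4*t^2 + 28*t + 32) + 12*t^3 - 124*t^2 + 184*t + 320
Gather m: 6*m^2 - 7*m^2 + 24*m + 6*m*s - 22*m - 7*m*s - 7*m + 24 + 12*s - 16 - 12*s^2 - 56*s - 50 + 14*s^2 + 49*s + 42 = -m^2 + m*(-s - 5) + 2*s^2 + 5*s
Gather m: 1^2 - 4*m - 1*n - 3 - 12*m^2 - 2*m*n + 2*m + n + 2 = -12*m^2 + m*(-2*n - 2)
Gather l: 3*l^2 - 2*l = 3*l^2 - 2*l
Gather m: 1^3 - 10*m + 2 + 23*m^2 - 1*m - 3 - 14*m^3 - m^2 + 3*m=-14*m^3 + 22*m^2 - 8*m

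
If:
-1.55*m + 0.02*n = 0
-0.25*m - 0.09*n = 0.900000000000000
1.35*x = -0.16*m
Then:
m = -0.12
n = -9.65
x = 0.01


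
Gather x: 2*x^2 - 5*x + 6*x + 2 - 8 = 2*x^2 + x - 6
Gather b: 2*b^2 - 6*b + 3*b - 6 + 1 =2*b^2 - 3*b - 5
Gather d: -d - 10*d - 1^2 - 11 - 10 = -11*d - 22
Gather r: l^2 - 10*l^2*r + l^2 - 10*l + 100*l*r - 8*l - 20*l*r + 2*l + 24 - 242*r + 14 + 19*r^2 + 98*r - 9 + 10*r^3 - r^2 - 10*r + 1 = 2*l^2 - 16*l + 10*r^3 + 18*r^2 + r*(-10*l^2 + 80*l - 154) + 30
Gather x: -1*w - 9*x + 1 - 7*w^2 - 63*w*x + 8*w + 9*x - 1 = -7*w^2 - 63*w*x + 7*w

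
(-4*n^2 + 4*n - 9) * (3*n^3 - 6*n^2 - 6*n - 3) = -12*n^5 + 36*n^4 - 27*n^3 + 42*n^2 + 42*n + 27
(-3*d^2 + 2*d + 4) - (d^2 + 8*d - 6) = -4*d^2 - 6*d + 10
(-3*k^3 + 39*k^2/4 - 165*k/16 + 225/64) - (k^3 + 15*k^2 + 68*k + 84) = -4*k^3 - 21*k^2/4 - 1253*k/16 - 5151/64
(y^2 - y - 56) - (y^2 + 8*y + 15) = -9*y - 71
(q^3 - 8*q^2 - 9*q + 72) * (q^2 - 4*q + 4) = q^5 - 12*q^4 + 27*q^3 + 76*q^2 - 324*q + 288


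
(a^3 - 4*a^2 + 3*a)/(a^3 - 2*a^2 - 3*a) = (a - 1)/(a + 1)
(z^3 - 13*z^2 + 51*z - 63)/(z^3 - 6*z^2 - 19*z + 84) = (z - 3)/(z + 4)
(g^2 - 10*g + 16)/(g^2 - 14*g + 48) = (g - 2)/(g - 6)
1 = 1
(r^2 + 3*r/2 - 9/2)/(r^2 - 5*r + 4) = (2*r^2 + 3*r - 9)/(2*(r^2 - 5*r + 4))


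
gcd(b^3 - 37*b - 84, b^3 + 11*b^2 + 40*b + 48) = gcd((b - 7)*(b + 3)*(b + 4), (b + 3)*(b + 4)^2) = b^2 + 7*b + 12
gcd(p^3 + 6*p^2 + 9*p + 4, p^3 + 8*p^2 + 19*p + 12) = p^2 + 5*p + 4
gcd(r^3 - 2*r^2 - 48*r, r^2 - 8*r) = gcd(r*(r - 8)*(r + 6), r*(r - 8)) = r^2 - 8*r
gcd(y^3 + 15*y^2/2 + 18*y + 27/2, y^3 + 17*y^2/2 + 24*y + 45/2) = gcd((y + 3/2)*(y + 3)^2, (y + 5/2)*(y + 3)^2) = y^2 + 6*y + 9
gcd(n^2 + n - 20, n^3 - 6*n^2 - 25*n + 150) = n + 5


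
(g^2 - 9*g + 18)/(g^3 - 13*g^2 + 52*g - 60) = (g - 3)/(g^2 - 7*g + 10)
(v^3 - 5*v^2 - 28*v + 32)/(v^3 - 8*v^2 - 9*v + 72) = (v^2 + 3*v - 4)/(v^2 - 9)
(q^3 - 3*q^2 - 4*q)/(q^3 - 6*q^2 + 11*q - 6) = q*(q^2 - 3*q - 4)/(q^3 - 6*q^2 + 11*q - 6)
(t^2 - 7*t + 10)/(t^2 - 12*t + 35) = (t - 2)/(t - 7)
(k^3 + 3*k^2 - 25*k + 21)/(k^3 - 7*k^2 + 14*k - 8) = (k^2 + 4*k - 21)/(k^2 - 6*k + 8)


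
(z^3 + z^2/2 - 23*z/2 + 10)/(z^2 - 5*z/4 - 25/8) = 4*(z^2 + 3*z - 4)/(4*z + 5)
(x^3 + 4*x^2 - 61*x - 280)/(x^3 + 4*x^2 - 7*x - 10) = (x^2 - x - 56)/(x^2 - x - 2)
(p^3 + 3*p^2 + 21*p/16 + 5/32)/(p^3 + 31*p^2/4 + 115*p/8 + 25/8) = (p + 1/4)/(p + 5)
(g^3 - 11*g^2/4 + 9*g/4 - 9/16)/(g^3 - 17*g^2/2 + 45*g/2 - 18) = (8*g^2 - 10*g + 3)/(8*(g^2 - 7*g + 12))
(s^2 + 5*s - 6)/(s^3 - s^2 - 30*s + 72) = (s - 1)/(s^2 - 7*s + 12)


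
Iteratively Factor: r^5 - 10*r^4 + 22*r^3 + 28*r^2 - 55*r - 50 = (r - 5)*(r^4 - 5*r^3 - 3*r^2 + 13*r + 10) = (r - 5)*(r - 2)*(r^3 - 3*r^2 - 9*r - 5) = (r - 5)^2*(r - 2)*(r^2 + 2*r + 1) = (r - 5)^2*(r - 2)*(r + 1)*(r + 1)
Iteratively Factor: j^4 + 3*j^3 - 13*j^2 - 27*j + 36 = (j + 4)*(j^3 - j^2 - 9*j + 9) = (j - 1)*(j + 4)*(j^2 - 9) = (j - 3)*(j - 1)*(j + 4)*(j + 3)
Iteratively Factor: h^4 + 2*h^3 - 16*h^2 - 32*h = (h)*(h^3 + 2*h^2 - 16*h - 32) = h*(h + 2)*(h^2 - 16) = h*(h + 2)*(h + 4)*(h - 4)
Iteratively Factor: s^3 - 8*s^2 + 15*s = (s - 5)*(s^2 - 3*s) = (s - 5)*(s - 3)*(s)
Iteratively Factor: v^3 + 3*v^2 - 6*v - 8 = (v + 4)*(v^2 - v - 2) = (v - 2)*(v + 4)*(v + 1)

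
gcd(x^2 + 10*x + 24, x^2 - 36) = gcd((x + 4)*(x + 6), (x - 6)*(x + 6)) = x + 6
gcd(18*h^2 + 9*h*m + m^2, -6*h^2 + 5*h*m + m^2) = 6*h + m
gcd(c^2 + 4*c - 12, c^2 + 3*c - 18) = c + 6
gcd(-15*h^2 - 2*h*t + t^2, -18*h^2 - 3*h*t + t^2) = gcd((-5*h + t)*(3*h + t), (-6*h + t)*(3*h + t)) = 3*h + t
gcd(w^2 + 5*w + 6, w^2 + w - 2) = w + 2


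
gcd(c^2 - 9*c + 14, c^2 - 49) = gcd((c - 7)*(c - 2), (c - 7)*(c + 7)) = c - 7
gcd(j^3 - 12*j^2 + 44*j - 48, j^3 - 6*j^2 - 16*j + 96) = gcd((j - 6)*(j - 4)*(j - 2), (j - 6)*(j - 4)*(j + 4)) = j^2 - 10*j + 24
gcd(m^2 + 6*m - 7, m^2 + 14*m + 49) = m + 7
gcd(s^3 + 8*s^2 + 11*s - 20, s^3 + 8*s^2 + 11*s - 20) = s^3 + 8*s^2 + 11*s - 20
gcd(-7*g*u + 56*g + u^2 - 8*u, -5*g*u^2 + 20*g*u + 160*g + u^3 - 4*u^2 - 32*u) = u - 8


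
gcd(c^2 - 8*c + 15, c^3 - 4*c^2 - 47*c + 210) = c - 5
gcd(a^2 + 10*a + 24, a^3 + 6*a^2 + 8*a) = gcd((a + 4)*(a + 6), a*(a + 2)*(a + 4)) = a + 4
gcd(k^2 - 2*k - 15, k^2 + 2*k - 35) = k - 5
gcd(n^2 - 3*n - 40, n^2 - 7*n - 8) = n - 8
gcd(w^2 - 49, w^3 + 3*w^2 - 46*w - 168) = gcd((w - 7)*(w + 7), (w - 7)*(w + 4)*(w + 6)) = w - 7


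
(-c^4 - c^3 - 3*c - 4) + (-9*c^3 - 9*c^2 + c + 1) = -c^4 - 10*c^3 - 9*c^2 - 2*c - 3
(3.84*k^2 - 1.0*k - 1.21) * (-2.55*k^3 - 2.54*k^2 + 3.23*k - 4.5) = -9.792*k^5 - 7.2036*k^4 + 18.0287*k^3 - 17.4366*k^2 + 0.5917*k + 5.445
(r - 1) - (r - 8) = 7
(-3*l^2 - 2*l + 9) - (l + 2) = -3*l^2 - 3*l + 7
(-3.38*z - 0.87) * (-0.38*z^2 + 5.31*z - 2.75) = 1.2844*z^3 - 17.6172*z^2 + 4.6753*z + 2.3925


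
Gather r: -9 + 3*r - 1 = 3*r - 10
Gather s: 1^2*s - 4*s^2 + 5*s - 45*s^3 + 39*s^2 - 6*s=-45*s^3 + 35*s^2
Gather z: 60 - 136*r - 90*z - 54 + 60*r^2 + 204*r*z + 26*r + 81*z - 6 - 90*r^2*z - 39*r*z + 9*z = 60*r^2 - 110*r + z*(-90*r^2 + 165*r)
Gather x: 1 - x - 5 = -x - 4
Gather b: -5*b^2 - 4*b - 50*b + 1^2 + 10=-5*b^2 - 54*b + 11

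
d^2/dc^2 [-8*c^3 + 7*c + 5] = -48*c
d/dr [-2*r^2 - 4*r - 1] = -4*r - 4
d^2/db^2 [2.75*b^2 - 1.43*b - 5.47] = 5.50000000000000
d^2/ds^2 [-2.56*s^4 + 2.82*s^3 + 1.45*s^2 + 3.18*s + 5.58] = -30.72*s^2 + 16.92*s + 2.9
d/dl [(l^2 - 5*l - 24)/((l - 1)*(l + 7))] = (11*l^2 + 34*l + 179)/(l^4 + 12*l^3 + 22*l^2 - 84*l + 49)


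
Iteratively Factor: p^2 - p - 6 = (p - 3)*(p + 2)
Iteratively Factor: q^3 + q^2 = (q)*(q^2 + q) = q^2*(q + 1)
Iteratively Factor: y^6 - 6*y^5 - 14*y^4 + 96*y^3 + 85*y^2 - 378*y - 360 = (y + 2)*(y^5 - 8*y^4 + 2*y^3 + 92*y^2 - 99*y - 180) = (y - 4)*(y + 2)*(y^4 - 4*y^3 - 14*y^2 + 36*y + 45) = (y - 4)*(y - 3)*(y + 2)*(y^3 - y^2 - 17*y - 15) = (y - 4)*(y - 3)*(y + 1)*(y + 2)*(y^2 - 2*y - 15) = (y - 5)*(y - 4)*(y - 3)*(y + 1)*(y + 2)*(y + 3)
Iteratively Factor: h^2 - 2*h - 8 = (h + 2)*(h - 4)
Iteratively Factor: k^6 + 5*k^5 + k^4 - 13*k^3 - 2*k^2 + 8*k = (k - 1)*(k^5 + 6*k^4 + 7*k^3 - 6*k^2 - 8*k) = (k - 1)*(k + 2)*(k^4 + 4*k^3 - k^2 - 4*k) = (k - 1)*(k + 2)*(k + 4)*(k^3 - k) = k*(k - 1)*(k + 2)*(k + 4)*(k^2 - 1) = k*(k - 1)*(k + 1)*(k + 2)*(k + 4)*(k - 1)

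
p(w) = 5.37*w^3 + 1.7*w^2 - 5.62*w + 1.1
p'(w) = 16.11*w^2 + 3.4*w - 5.62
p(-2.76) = -83.34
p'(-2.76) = 107.72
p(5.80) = 1073.44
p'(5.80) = 556.04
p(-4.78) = -519.68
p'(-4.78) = 346.22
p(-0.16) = 2.02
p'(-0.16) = -5.75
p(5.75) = 1045.88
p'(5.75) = 546.57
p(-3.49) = -186.85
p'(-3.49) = 178.74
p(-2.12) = -30.51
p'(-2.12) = 59.58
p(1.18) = 5.66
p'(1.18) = 20.82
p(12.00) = 9457.82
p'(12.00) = 2355.02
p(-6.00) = -1063.90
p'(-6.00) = 553.94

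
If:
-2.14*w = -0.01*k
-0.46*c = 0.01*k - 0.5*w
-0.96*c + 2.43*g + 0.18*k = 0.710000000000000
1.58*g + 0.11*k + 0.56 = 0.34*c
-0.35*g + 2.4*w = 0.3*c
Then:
No Solution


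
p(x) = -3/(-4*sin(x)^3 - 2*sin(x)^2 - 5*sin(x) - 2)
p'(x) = -3*(12*sin(x)^2*cos(x) + 4*sin(x)*cos(x) + 5*cos(x))/(-4*sin(x)^3 - 2*sin(x)^2 - 5*sin(x) - 2)^2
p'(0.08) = -2.77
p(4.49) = -0.64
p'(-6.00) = -1.53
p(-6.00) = 0.82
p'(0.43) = -1.07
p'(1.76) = 0.07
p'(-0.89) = -2.64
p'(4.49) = 0.38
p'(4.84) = -0.20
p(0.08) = 1.24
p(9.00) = 0.64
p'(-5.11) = -0.17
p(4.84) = -0.61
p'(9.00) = 1.08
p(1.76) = 0.24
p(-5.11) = 0.26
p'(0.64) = -0.65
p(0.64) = 0.46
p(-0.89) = -1.17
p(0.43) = 0.64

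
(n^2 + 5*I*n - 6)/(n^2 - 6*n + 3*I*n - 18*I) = (n + 2*I)/(n - 6)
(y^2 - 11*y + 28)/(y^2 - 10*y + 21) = (y - 4)/(y - 3)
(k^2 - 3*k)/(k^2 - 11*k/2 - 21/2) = 2*k*(3 - k)/(-2*k^2 + 11*k + 21)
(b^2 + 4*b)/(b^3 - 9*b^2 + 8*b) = (b + 4)/(b^2 - 9*b + 8)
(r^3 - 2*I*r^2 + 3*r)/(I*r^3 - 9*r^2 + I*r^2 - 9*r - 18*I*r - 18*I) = r*(-I*r^2 - 2*r - 3*I)/(r^3 + r^2*(1 + 9*I) + 9*r*(-2 + I) - 18)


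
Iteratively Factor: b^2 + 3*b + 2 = (b + 2)*(b + 1)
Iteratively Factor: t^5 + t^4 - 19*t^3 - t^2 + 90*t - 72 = (t - 3)*(t^4 + 4*t^3 - 7*t^2 - 22*t + 24) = (t - 3)*(t + 4)*(t^3 - 7*t + 6) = (t - 3)*(t - 2)*(t + 4)*(t^2 + 2*t - 3) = (t - 3)*(t - 2)*(t + 3)*(t + 4)*(t - 1)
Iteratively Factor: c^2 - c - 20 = (c - 5)*(c + 4)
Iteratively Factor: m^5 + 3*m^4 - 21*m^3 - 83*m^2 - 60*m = (m + 4)*(m^4 - m^3 - 17*m^2 - 15*m) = (m - 5)*(m + 4)*(m^3 + 4*m^2 + 3*m) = (m - 5)*(m + 1)*(m + 4)*(m^2 + 3*m) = m*(m - 5)*(m + 1)*(m + 4)*(m + 3)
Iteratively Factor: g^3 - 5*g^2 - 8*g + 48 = (g - 4)*(g^2 - g - 12) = (g - 4)^2*(g + 3)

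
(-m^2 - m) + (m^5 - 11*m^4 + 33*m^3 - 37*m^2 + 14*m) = m^5 - 11*m^4 + 33*m^3 - 38*m^2 + 13*m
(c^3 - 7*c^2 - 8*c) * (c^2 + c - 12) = c^5 - 6*c^4 - 27*c^3 + 76*c^2 + 96*c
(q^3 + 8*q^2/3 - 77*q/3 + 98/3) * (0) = 0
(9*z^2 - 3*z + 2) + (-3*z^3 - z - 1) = -3*z^3 + 9*z^2 - 4*z + 1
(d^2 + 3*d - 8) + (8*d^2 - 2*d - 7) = 9*d^2 + d - 15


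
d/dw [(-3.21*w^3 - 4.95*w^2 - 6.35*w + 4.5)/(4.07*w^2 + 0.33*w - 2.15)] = (-13.0647*w^4 - 2.1186*w^3 + 44.9155*w^2 - 15.345*w + 12.1675)/(16.5649*w^4 + 2.6862*w^3 - 17.3921*w^2 - 1.419*w + 4.6225)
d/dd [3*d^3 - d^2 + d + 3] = 9*d^2 - 2*d + 1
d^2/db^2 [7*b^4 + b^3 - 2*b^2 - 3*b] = 84*b^2 + 6*b - 4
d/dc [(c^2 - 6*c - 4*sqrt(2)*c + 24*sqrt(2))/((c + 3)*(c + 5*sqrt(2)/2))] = (18*c^2 + 13*sqrt(2)*c^2 - 66*sqrt(2)*c - 360 - 234*sqrt(2))/(2*c^4 + 12*c^3 + 10*sqrt(2)*c^3 + 43*c^2 + 60*sqrt(2)*c^2 + 90*sqrt(2)*c + 150*c + 225)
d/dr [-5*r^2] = -10*r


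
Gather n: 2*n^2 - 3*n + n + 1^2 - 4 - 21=2*n^2 - 2*n - 24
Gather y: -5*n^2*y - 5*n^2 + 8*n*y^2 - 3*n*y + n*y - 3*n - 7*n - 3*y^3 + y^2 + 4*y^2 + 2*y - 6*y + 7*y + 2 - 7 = -5*n^2 - 10*n - 3*y^3 + y^2*(8*n + 5) + y*(-5*n^2 - 2*n + 3) - 5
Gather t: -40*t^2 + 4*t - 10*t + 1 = -40*t^2 - 6*t + 1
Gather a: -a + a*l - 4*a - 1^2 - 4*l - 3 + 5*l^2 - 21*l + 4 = a*(l - 5) + 5*l^2 - 25*l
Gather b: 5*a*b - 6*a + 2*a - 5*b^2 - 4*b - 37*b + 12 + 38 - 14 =-4*a - 5*b^2 + b*(5*a - 41) + 36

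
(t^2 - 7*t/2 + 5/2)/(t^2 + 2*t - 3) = (t - 5/2)/(t + 3)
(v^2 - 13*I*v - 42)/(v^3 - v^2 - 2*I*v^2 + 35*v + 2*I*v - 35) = (v - 6*I)/(v^2 + v*(-1 + 5*I) - 5*I)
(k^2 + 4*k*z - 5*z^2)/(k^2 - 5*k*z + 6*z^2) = (k^2 + 4*k*z - 5*z^2)/(k^2 - 5*k*z + 6*z^2)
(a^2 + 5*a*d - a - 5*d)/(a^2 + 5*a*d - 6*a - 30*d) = (a - 1)/(a - 6)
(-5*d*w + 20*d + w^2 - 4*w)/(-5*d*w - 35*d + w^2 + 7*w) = (w - 4)/(w + 7)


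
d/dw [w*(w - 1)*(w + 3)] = 3*w^2 + 4*w - 3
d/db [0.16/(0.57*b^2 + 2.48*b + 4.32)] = (-0.1824*b - 0.3968)/(0.57*b^2 + 2.48*b + 4.32)^2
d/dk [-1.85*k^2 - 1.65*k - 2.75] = -3.7*k - 1.65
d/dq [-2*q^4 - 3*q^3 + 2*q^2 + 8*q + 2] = -8*q^3 - 9*q^2 + 4*q + 8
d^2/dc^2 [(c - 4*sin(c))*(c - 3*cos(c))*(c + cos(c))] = 4*c^2*sin(c) + 2*c^2*cos(c) + 8*c*sin(c) - 16*c*sin(2*c) - 16*c*cos(c) + 6*c*cos(2*c) + 6*c - 11*sin(c) + 6*sin(2*c) - 27*sin(3*c) - 4*cos(c) + 16*cos(2*c)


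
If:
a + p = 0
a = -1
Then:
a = -1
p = 1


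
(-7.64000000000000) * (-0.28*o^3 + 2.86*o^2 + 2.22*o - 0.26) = 2.1392*o^3 - 21.8504*o^2 - 16.9608*o + 1.9864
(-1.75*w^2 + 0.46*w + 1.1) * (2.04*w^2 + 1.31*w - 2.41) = -3.57*w^4 - 1.3541*w^3 + 7.0641*w^2 + 0.3324*w - 2.651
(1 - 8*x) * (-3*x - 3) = 24*x^2 + 21*x - 3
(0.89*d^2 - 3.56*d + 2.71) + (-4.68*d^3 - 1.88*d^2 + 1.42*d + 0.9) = -4.68*d^3 - 0.99*d^2 - 2.14*d + 3.61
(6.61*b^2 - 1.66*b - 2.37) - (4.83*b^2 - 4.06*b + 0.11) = 1.78*b^2 + 2.4*b - 2.48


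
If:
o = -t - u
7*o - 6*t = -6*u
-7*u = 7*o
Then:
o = 0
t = 0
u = 0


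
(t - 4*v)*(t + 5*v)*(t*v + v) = t^3*v + t^2*v^2 + t^2*v - 20*t*v^3 + t*v^2 - 20*v^3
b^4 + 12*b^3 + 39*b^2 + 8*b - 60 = (b - 1)*(b + 2)*(b + 5)*(b + 6)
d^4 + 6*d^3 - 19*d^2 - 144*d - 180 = (d - 5)*(d + 2)*(d + 3)*(d + 6)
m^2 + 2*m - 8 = (m - 2)*(m + 4)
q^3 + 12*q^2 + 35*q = q*(q + 5)*(q + 7)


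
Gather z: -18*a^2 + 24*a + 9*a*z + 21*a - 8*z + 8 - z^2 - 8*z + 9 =-18*a^2 + 45*a - z^2 + z*(9*a - 16) + 17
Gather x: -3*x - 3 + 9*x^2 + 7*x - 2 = 9*x^2 + 4*x - 5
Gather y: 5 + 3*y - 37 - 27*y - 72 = -24*y - 104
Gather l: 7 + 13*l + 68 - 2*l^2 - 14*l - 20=-2*l^2 - l + 55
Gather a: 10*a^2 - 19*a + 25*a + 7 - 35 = 10*a^2 + 6*a - 28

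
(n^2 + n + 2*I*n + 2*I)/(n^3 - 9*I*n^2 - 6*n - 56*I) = (n + 1)/(n^2 - 11*I*n - 28)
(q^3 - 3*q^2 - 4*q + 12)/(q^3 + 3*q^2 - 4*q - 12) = (q - 3)/(q + 3)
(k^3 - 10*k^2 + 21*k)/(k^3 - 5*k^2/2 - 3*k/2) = 2*(k - 7)/(2*k + 1)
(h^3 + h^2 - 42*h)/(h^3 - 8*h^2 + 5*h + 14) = h*(h^2 + h - 42)/(h^3 - 8*h^2 + 5*h + 14)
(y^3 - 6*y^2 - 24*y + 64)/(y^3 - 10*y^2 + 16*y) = (y + 4)/y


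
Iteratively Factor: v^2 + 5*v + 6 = (v + 3)*(v + 2)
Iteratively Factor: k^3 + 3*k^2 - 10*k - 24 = (k + 2)*(k^2 + k - 12) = (k + 2)*(k + 4)*(k - 3)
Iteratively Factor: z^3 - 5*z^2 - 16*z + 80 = (z + 4)*(z^2 - 9*z + 20) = (z - 4)*(z + 4)*(z - 5)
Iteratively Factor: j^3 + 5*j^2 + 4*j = (j)*(j^2 + 5*j + 4) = j*(j + 4)*(j + 1)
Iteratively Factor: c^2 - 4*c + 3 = (c - 3)*(c - 1)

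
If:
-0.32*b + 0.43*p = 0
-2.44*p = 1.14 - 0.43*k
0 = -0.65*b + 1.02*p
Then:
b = 0.00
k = 2.65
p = 0.00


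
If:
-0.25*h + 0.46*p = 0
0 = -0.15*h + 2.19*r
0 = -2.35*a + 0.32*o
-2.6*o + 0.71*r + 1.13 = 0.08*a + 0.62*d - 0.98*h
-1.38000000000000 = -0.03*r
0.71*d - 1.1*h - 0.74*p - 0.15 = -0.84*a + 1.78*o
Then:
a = -6.34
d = 1311.99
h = 671.60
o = -46.53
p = 365.00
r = 46.00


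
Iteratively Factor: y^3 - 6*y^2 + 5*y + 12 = (y - 3)*(y^2 - 3*y - 4) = (y - 4)*(y - 3)*(y + 1)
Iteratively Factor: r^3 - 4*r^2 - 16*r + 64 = (r + 4)*(r^2 - 8*r + 16) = (r - 4)*(r + 4)*(r - 4)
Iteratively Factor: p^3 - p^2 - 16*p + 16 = (p + 4)*(p^2 - 5*p + 4) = (p - 4)*(p + 4)*(p - 1)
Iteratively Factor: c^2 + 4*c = (c)*(c + 4)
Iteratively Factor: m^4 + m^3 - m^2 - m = (m + 1)*(m^3 - m) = (m + 1)^2*(m^2 - m) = m*(m + 1)^2*(m - 1)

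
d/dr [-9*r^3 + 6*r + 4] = 6 - 27*r^2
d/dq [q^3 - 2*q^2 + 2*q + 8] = 3*q^2 - 4*q + 2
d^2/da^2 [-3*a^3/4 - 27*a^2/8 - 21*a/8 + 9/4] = -9*a/2 - 27/4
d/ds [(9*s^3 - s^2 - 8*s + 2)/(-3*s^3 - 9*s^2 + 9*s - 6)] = (-28*s^4 + 38*s^3 - 75*s^2 + 16*s + 10)/(3*(s^6 + 6*s^5 + 3*s^4 - 14*s^3 + 21*s^2 - 12*s + 4))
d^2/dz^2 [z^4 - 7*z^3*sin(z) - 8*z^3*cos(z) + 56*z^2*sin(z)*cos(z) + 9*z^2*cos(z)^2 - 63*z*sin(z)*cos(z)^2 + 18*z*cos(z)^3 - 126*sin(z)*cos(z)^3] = 7*z^3*sin(z) + 8*z^3*cos(z) + 48*z^2*sin(z) - 112*z^2*sin(2*z) - 42*z^2*cos(z) - 18*z^2*cos(2*z) + 12*z^2 - 105*z*sin(z)/4 - 36*z*sin(2*z) + 567*z*sin(3*z)/4 - 123*z*cos(z)/2 + 224*z*cos(2*z) - 81*z*cos(3*z)/2 - 27*sin(z) + 182*sin(2*z) - 27*sin(3*z) + 252*sin(4*z) - 63*cos(z)/2 + 9*cos(2*z) - 189*cos(3*z)/2 + 9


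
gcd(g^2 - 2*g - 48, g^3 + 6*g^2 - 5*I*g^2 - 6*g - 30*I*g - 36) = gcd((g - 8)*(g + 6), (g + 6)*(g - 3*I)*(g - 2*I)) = g + 6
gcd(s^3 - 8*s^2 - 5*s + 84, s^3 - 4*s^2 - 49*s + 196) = s^2 - 11*s + 28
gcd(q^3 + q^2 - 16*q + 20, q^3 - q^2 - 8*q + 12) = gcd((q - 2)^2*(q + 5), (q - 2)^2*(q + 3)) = q^2 - 4*q + 4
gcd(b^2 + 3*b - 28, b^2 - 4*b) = b - 4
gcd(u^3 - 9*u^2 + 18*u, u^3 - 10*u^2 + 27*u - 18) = u^2 - 9*u + 18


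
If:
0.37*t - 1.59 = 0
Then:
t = 4.30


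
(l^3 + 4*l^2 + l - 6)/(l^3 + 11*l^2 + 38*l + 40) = (l^2 + 2*l - 3)/(l^2 + 9*l + 20)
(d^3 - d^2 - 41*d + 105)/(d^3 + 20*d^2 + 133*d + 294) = (d^2 - 8*d + 15)/(d^2 + 13*d + 42)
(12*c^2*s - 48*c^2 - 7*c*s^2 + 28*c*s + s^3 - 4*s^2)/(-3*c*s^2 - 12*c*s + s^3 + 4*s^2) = (-4*c*s + 16*c + s^2 - 4*s)/(s*(s + 4))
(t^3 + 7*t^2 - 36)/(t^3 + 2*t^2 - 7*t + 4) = (t^3 + 7*t^2 - 36)/(t^3 + 2*t^2 - 7*t + 4)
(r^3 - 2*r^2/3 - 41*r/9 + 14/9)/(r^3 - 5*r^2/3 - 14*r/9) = (3*r^2 + 5*r - 2)/(r*(3*r + 2))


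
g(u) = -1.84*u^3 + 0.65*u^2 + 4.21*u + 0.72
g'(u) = -5.52*u^2 + 1.3*u + 4.21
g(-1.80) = 5.98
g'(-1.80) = -16.01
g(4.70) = -156.17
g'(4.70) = -111.62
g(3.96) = -86.68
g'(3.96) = -77.20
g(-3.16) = 51.97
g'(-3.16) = -55.02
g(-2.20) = 14.20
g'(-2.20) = -25.37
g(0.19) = 1.53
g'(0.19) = 4.26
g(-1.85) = 6.81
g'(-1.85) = -17.09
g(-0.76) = -1.30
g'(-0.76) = 0.03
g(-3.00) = 43.62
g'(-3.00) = -49.37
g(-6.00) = 396.30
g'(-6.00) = -202.31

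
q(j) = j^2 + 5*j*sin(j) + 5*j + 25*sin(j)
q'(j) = 5*j*cos(j) + 2*j + 5*sin(j) + 25*cos(j) + 5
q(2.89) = 32.62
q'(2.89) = -26.18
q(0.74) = 23.60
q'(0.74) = 31.05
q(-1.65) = -22.22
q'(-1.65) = -4.61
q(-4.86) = 0.01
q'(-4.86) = 0.33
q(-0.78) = -18.13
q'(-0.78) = 14.92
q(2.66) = 38.12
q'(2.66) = -21.31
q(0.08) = 2.44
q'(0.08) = 30.88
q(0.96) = 30.13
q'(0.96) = 28.11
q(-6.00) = 4.60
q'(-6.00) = -10.40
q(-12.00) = 65.22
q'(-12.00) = -45.85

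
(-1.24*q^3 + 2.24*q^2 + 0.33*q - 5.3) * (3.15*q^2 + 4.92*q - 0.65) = -3.906*q^5 + 0.9552*q^4 + 12.8663*q^3 - 16.5274*q^2 - 26.2905*q + 3.445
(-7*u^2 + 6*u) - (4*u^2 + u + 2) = -11*u^2 + 5*u - 2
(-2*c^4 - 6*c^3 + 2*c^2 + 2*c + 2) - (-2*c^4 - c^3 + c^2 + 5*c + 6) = -5*c^3 + c^2 - 3*c - 4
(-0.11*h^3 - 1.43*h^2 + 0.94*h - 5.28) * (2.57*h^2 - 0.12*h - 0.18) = -0.2827*h^5 - 3.6619*h^4 + 2.6072*h^3 - 13.425*h^2 + 0.4644*h + 0.9504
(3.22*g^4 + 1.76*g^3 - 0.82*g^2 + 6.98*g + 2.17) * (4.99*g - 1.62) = 16.0678*g^5 + 3.566*g^4 - 6.943*g^3 + 36.1586*g^2 - 0.4793*g - 3.5154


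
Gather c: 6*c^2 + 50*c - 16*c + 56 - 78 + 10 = 6*c^2 + 34*c - 12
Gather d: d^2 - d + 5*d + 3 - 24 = d^2 + 4*d - 21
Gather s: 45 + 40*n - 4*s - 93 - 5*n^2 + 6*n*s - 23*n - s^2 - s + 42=-5*n^2 + 17*n - s^2 + s*(6*n - 5) - 6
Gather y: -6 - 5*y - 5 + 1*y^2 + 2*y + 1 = y^2 - 3*y - 10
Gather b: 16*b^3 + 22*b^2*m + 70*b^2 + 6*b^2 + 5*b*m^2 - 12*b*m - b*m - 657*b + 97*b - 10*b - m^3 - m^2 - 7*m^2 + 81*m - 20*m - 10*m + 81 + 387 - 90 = 16*b^3 + b^2*(22*m + 76) + b*(5*m^2 - 13*m - 570) - m^3 - 8*m^2 + 51*m + 378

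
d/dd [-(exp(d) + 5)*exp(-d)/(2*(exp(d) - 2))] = (exp(2*d) + 10*exp(d) - 10)*exp(-d)/(2*(exp(2*d) - 4*exp(d) + 4))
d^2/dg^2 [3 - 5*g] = 0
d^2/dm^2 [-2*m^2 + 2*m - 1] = -4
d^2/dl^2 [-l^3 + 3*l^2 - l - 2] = 6 - 6*l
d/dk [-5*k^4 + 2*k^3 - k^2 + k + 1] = -20*k^3 + 6*k^2 - 2*k + 1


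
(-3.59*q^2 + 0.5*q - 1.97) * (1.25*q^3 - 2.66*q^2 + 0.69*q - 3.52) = -4.4875*q^5 + 10.1744*q^4 - 6.2696*q^3 + 18.222*q^2 - 3.1193*q + 6.9344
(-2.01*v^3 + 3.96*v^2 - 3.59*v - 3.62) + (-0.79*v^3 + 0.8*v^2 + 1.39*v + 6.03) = -2.8*v^3 + 4.76*v^2 - 2.2*v + 2.41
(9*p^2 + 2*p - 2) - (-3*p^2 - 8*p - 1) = 12*p^2 + 10*p - 1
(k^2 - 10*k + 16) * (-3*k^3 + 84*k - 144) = -3*k^5 + 30*k^4 + 36*k^3 - 984*k^2 + 2784*k - 2304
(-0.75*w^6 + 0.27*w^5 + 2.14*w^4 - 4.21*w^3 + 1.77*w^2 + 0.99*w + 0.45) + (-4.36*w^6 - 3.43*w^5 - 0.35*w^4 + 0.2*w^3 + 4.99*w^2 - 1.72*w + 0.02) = -5.11*w^6 - 3.16*w^5 + 1.79*w^4 - 4.01*w^3 + 6.76*w^2 - 0.73*w + 0.47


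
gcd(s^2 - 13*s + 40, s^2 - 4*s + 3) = 1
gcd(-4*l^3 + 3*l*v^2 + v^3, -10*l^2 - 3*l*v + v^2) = 2*l + v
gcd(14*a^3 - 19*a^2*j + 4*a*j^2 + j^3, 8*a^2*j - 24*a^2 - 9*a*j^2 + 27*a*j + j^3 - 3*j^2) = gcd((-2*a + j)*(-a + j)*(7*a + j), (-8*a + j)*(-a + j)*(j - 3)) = a - j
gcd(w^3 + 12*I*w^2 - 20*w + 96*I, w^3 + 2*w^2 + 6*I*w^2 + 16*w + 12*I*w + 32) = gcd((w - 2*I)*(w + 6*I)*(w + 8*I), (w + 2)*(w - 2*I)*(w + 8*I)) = w^2 + 6*I*w + 16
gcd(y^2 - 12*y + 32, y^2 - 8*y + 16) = y - 4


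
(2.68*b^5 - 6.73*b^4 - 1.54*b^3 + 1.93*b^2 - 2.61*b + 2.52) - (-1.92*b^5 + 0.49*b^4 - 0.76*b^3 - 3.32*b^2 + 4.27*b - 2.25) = 4.6*b^5 - 7.22*b^4 - 0.78*b^3 + 5.25*b^2 - 6.88*b + 4.77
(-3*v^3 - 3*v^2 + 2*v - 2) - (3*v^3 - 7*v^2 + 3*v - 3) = -6*v^3 + 4*v^2 - v + 1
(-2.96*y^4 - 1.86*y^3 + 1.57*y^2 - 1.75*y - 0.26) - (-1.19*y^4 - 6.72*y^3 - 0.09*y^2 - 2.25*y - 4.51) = -1.77*y^4 + 4.86*y^3 + 1.66*y^2 + 0.5*y + 4.25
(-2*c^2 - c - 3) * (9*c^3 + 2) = -18*c^5 - 9*c^4 - 27*c^3 - 4*c^2 - 2*c - 6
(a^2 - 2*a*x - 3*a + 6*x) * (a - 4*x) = a^3 - 6*a^2*x - 3*a^2 + 8*a*x^2 + 18*a*x - 24*x^2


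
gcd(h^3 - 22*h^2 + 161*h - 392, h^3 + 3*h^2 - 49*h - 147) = h - 7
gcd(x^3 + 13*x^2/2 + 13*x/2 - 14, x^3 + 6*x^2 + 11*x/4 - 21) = x^2 + 15*x/2 + 14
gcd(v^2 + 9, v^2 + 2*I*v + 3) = v + 3*I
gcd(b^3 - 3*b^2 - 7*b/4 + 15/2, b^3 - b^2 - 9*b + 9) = 1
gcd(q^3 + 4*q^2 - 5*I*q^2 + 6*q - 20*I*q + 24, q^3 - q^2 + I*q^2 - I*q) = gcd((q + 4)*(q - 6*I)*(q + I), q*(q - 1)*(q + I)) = q + I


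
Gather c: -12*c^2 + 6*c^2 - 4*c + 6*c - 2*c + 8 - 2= 6 - 6*c^2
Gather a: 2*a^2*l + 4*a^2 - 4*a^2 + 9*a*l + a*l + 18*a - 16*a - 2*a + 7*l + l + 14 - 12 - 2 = 2*a^2*l + 10*a*l + 8*l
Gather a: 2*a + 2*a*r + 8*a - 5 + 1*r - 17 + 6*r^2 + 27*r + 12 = a*(2*r + 10) + 6*r^2 + 28*r - 10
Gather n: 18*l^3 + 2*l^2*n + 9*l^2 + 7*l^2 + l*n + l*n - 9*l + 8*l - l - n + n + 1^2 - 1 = 18*l^3 + 16*l^2 - 2*l + n*(2*l^2 + 2*l)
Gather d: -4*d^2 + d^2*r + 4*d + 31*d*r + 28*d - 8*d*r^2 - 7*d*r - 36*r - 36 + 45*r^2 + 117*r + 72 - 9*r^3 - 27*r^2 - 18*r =d^2*(r - 4) + d*(-8*r^2 + 24*r + 32) - 9*r^3 + 18*r^2 + 63*r + 36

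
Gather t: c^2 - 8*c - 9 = c^2 - 8*c - 9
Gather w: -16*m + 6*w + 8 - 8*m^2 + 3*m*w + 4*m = -8*m^2 - 12*m + w*(3*m + 6) + 8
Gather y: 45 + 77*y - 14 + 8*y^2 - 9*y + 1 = 8*y^2 + 68*y + 32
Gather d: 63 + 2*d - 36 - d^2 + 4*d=-d^2 + 6*d + 27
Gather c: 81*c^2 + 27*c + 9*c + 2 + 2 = 81*c^2 + 36*c + 4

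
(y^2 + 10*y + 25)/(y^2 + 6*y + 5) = (y + 5)/(y + 1)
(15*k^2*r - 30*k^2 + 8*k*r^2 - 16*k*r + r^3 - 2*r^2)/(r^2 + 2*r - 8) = (15*k^2 + 8*k*r + r^2)/(r + 4)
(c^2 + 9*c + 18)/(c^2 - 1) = (c^2 + 9*c + 18)/(c^2 - 1)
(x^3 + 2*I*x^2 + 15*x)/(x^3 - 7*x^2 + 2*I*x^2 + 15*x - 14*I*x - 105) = x/(x - 7)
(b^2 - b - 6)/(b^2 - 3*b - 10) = (b - 3)/(b - 5)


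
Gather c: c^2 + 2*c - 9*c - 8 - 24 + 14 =c^2 - 7*c - 18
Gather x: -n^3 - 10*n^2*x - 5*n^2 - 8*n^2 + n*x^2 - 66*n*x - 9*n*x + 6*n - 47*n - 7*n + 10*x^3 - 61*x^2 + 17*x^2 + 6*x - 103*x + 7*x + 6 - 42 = -n^3 - 13*n^2 - 48*n + 10*x^3 + x^2*(n - 44) + x*(-10*n^2 - 75*n - 90) - 36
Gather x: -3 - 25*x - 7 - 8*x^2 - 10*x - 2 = -8*x^2 - 35*x - 12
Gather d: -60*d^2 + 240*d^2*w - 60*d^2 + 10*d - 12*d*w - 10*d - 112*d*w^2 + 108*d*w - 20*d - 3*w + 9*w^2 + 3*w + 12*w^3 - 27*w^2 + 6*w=d^2*(240*w - 120) + d*(-112*w^2 + 96*w - 20) + 12*w^3 - 18*w^2 + 6*w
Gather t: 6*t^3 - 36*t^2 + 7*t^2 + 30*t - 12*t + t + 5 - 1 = 6*t^3 - 29*t^2 + 19*t + 4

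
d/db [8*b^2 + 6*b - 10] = 16*b + 6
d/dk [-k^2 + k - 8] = 1 - 2*k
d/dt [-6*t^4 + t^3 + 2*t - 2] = -24*t^3 + 3*t^2 + 2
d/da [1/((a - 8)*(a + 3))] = (5 - 2*a)/(a^4 - 10*a^3 - 23*a^2 + 240*a + 576)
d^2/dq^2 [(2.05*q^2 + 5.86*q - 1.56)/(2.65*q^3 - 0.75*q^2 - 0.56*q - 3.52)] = (28.79225*q^6 + 246.9111*q^5 - 183.0885*q^4 + 339.58458*q^3 + 632.0982*q^2 - 184.06368*q + 34.956544)/(18.609625*q^9 - 15.800625*q^8 - 7.325925*q^7 - 67.901475*q^6 + 43.52412*q^5 + 24.69648*q^4 + 89.457664*q^3 - 31.190016*q^2 - 20.815872*q - 43.614208)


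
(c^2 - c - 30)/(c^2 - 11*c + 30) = (c + 5)/(c - 5)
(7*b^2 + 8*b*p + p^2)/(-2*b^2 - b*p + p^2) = (7*b + p)/(-2*b + p)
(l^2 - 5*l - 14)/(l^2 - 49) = (l + 2)/(l + 7)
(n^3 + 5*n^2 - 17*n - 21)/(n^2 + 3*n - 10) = (n^3 + 5*n^2 - 17*n - 21)/(n^2 + 3*n - 10)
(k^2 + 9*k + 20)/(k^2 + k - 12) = (k + 5)/(k - 3)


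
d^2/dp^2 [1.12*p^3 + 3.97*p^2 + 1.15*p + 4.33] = 6.72*p + 7.94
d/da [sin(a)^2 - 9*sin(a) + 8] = (2*sin(a) - 9)*cos(a)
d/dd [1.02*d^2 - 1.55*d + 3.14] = 2.04*d - 1.55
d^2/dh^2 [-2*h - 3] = 0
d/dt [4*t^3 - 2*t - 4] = 12*t^2 - 2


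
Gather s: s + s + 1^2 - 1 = 2*s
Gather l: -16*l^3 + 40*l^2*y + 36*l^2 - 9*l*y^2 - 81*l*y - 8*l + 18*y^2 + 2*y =-16*l^3 + l^2*(40*y + 36) + l*(-9*y^2 - 81*y - 8) + 18*y^2 + 2*y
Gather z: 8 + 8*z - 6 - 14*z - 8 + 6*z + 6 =0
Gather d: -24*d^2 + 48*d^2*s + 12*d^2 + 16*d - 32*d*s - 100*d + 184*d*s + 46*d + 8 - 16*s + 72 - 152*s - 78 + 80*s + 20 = d^2*(48*s - 12) + d*(152*s - 38) - 88*s + 22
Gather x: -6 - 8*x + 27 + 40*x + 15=32*x + 36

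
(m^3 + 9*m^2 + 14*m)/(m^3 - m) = (m^2 + 9*m + 14)/(m^2 - 1)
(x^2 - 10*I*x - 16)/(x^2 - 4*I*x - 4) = (x - 8*I)/(x - 2*I)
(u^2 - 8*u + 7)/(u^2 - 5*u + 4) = (u - 7)/(u - 4)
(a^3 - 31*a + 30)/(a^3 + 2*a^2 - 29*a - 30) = (a - 1)/(a + 1)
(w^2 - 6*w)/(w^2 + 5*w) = (w - 6)/(w + 5)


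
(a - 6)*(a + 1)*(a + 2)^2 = a^4 - a^3 - 22*a^2 - 44*a - 24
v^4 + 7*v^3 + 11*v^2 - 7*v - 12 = (v - 1)*(v + 1)*(v + 3)*(v + 4)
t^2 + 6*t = t*(t + 6)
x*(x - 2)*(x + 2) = x^3 - 4*x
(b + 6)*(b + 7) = b^2 + 13*b + 42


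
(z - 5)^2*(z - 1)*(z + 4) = z^4 - 7*z^3 - 9*z^2 + 115*z - 100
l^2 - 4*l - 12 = (l - 6)*(l + 2)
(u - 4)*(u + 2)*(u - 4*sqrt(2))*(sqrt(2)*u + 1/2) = sqrt(2)*u^4 - 15*u^3/2 - 2*sqrt(2)*u^3 - 10*sqrt(2)*u^2 + 15*u^2 + 4*sqrt(2)*u + 60*u + 16*sqrt(2)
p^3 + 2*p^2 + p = p*(p + 1)^2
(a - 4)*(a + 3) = a^2 - a - 12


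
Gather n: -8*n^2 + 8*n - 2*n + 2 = -8*n^2 + 6*n + 2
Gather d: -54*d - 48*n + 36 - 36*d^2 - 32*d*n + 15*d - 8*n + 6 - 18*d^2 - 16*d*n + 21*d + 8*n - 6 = -54*d^2 + d*(-48*n - 18) - 48*n + 36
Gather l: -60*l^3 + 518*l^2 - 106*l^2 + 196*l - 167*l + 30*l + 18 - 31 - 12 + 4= -60*l^3 + 412*l^2 + 59*l - 21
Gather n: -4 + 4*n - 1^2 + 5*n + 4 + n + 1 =10*n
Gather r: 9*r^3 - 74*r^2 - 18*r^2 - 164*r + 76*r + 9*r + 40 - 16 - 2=9*r^3 - 92*r^2 - 79*r + 22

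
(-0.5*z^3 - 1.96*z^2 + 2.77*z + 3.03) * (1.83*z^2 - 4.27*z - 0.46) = -0.915*z^5 - 1.4518*z^4 + 13.6683*z^3 - 5.3814*z^2 - 14.2123*z - 1.3938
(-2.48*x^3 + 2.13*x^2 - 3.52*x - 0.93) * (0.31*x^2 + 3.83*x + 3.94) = -0.7688*x^5 - 8.8381*x^4 - 2.7045*x^3 - 5.3777*x^2 - 17.4307*x - 3.6642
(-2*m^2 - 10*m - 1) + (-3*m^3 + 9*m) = -3*m^3 - 2*m^2 - m - 1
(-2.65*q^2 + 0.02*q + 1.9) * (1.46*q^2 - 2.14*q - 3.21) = -3.869*q^4 + 5.7002*q^3 + 11.2377*q^2 - 4.1302*q - 6.099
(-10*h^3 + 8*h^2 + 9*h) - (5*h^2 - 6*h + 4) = -10*h^3 + 3*h^2 + 15*h - 4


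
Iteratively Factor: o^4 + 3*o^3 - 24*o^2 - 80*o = (o + 4)*(o^3 - o^2 - 20*o) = (o - 5)*(o + 4)*(o^2 + 4*o) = (o - 5)*(o + 4)^2*(o)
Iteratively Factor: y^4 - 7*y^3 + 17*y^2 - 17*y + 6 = (y - 1)*(y^3 - 6*y^2 + 11*y - 6) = (y - 2)*(y - 1)*(y^2 - 4*y + 3) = (y - 2)*(y - 1)^2*(y - 3)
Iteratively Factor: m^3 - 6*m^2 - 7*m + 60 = (m - 4)*(m^2 - 2*m - 15) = (m - 5)*(m - 4)*(m + 3)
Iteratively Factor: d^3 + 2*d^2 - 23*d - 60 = (d + 3)*(d^2 - d - 20) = (d + 3)*(d + 4)*(d - 5)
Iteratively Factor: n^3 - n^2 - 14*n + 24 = (n - 3)*(n^2 + 2*n - 8) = (n - 3)*(n + 4)*(n - 2)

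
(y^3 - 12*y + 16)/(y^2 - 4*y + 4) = y + 4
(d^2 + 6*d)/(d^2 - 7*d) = (d + 6)/(d - 7)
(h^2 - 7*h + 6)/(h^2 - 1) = (h - 6)/(h + 1)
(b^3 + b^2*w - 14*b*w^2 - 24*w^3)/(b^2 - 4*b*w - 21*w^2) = (-b^2 + 2*b*w + 8*w^2)/(-b + 7*w)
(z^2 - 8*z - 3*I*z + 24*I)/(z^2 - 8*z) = (z - 3*I)/z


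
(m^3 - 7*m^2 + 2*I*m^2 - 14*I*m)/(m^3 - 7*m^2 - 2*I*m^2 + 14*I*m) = (m + 2*I)/(m - 2*I)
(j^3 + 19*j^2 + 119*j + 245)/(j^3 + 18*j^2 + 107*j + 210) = (j + 7)/(j + 6)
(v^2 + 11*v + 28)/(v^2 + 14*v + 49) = (v + 4)/(v + 7)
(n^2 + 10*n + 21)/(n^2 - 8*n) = (n^2 + 10*n + 21)/(n*(n - 8))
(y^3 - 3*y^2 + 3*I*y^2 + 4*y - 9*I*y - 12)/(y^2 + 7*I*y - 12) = (y^2 - y*(3 + I) + 3*I)/(y + 3*I)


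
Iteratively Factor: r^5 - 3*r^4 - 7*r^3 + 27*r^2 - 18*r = (r)*(r^4 - 3*r^3 - 7*r^2 + 27*r - 18) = r*(r - 3)*(r^3 - 7*r + 6) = r*(r - 3)*(r - 1)*(r^2 + r - 6) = r*(r - 3)*(r - 1)*(r + 3)*(r - 2)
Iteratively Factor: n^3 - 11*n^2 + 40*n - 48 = (n - 4)*(n^2 - 7*n + 12) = (n - 4)^2*(n - 3)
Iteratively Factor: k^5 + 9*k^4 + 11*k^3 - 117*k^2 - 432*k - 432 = (k + 3)*(k^4 + 6*k^3 - 7*k^2 - 96*k - 144) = (k + 3)*(k + 4)*(k^3 + 2*k^2 - 15*k - 36) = (k + 3)^2*(k + 4)*(k^2 - k - 12) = (k + 3)^3*(k + 4)*(k - 4)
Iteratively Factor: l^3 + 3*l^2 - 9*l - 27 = (l + 3)*(l^2 - 9) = (l - 3)*(l + 3)*(l + 3)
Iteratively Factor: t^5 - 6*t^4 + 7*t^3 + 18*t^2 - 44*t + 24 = (t + 2)*(t^4 - 8*t^3 + 23*t^2 - 28*t + 12) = (t - 2)*(t + 2)*(t^3 - 6*t^2 + 11*t - 6) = (t - 2)^2*(t + 2)*(t^2 - 4*t + 3) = (t - 2)^2*(t - 1)*(t + 2)*(t - 3)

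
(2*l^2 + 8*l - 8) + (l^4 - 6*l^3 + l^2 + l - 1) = l^4 - 6*l^3 + 3*l^2 + 9*l - 9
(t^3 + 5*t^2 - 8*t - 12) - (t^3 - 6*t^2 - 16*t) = 11*t^2 + 8*t - 12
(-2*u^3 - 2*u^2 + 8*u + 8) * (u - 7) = -2*u^4 + 12*u^3 + 22*u^2 - 48*u - 56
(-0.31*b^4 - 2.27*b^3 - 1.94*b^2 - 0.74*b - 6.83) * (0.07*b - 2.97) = -0.0217*b^5 + 0.7618*b^4 + 6.6061*b^3 + 5.71*b^2 + 1.7197*b + 20.2851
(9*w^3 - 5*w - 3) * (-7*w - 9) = -63*w^4 - 81*w^3 + 35*w^2 + 66*w + 27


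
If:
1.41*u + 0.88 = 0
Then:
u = -0.62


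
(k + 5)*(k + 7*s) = k^2 + 7*k*s + 5*k + 35*s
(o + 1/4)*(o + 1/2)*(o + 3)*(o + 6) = o^4 + 39*o^3/4 + 199*o^2/8 + 117*o/8 + 9/4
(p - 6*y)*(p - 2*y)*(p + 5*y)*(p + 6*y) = p^4 + 3*p^3*y - 46*p^2*y^2 - 108*p*y^3 + 360*y^4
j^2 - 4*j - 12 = (j - 6)*(j + 2)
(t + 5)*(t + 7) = t^2 + 12*t + 35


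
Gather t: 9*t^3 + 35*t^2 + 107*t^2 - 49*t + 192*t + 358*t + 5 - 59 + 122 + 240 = 9*t^3 + 142*t^2 + 501*t + 308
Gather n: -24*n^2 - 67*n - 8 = -24*n^2 - 67*n - 8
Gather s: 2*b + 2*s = 2*b + 2*s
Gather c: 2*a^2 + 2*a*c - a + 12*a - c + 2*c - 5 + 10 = 2*a^2 + 11*a + c*(2*a + 1) + 5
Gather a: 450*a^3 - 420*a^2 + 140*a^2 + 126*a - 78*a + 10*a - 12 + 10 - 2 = 450*a^3 - 280*a^2 + 58*a - 4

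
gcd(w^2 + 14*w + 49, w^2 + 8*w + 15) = 1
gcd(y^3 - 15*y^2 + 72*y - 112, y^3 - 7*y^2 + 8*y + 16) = y^2 - 8*y + 16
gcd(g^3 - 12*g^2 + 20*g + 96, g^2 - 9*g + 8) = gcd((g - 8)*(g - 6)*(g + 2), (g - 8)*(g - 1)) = g - 8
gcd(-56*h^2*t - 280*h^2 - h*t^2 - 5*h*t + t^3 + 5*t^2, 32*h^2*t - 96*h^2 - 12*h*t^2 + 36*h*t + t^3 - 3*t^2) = -8*h + t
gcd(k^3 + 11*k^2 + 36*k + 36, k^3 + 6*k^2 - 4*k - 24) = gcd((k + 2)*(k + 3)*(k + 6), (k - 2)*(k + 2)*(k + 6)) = k^2 + 8*k + 12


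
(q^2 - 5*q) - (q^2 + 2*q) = -7*q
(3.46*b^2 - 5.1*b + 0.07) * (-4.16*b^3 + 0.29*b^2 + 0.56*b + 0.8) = -14.3936*b^5 + 22.2194*b^4 + 0.1674*b^3 - 0.0676999999999994*b^2 - 4.0408*b + 0.056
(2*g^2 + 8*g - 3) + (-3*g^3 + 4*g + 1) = -3*g^3 + 2*g^2 + 12*g - 2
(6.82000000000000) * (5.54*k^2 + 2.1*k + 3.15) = 37.7828*k^2 + 14.322*k + 21.483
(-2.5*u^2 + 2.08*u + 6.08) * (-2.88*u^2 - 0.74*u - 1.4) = 7.2*u^4 - 4.1404*u^3 - 15.5496*u^2 - 7.4112*u - 8.512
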